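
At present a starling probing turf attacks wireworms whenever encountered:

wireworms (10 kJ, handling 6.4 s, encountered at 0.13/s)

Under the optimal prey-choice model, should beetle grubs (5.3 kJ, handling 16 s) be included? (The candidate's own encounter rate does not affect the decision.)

On wireworms alone, R = ΣλE/(1+Σλh) = 1.3/1.832 = 0.7096 kJ/s.
Profitability of beetle grubs: 5.3/16 = 0.3312 kJ/s.
0.3312 < 0.7096, so adding beetle grubs would lower the average — exclude it.

No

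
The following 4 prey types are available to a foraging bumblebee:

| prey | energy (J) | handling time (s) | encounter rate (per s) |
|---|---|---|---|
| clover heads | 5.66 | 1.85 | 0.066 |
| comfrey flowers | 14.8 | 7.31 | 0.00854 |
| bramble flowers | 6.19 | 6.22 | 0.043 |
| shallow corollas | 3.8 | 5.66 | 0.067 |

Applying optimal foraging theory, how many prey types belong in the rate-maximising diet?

4

E/h in descending order: clover heads 3.06, comfrey flowers 2.02, bramble flowers 0.995, shallow corollas 0.671 J/s. The optimal diet is the largest prefix of this list for which every included type satisfies E_i/h_i > R on the types above it.
Rate on top 1: 0.3329. comfrey flowers: 2.02 > 0.3329 → include.
Rate on top 2: 0.4221. bramble flowers: 0.995 > 0.4221 → include.
Rate on top 3: 0.5276. shallow corollas: 0.671 > 0.5276 → include.
Optimal diet: clover heads, comfrey flowers, bramble flowers, shallow corollas — 4 of 4 types.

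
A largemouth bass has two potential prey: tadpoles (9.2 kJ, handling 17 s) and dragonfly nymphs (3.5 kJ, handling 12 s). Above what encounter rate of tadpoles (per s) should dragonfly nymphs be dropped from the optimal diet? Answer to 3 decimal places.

Drop dragonfly nymphs once their profitability E₂/h₂ falls below the rate achievable on tadpoles alone: E₂/h₂ = λE₁/(1 + λh₁).
Solve for λ: λE₁h₂ = E₂(1 + λh₁) → λ(E₁h₂ − E₂h₁) = E₂ → λ = E₂/(E₁h₂ − E₂h₁).
λ = 3.5/(9.2×12 − 3.5×17) = 3.5/50.9 = 0.06876 per s.

0.069 per s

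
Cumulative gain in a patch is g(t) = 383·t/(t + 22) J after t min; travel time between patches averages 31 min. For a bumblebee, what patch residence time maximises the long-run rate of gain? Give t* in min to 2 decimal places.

Maximise g(t)/(T+t): set derivative to zero → g'(t)(T+t) = g(t).
g'(t) = 383·22/(t + 22)². Setting 383·22/(t+22)² = 383t/[(t+22)(31+t)] gives 22(31+t) = t(t+22), so t² = 22×31 = 682.
t* = √682 = 26.12 min.

26.12 min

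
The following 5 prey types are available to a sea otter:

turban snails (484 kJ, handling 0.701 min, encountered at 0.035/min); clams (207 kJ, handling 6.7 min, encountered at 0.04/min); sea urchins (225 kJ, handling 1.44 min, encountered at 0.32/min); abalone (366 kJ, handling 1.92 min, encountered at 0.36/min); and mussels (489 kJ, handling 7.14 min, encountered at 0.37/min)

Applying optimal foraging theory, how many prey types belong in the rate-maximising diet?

Profitabilities (E/h, kJ/min): turban snails 690, abalone 191, sea urchins 156, mussels 68.5, clams 30.9. Add prey in this order while the next type's profitability exceeds the intake rate on those already taken.
Rate on top 1: 16.53. abalone: 191 > 16.53 → include.
Rate on top 2: 86.67. sea urchins: 156 > 86.67 → include.
Rate on top 3: 101.4. mussels: 68.5 < 101.4 → exclude; stop.
Optimal diet: turban snails, abalone, sea urchins — 3 of 5 types.

3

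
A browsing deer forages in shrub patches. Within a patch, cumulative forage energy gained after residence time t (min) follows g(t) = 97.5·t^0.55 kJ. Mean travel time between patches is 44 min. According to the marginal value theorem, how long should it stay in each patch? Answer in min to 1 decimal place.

Optimal t* satisfies g'(t*) = g(t*)/(T + t*).
g'(t) = 0.55·97.5·t^-0.45. Setting 0.55·97.5·t^-0.45 = 97.5·t^0.55/(44+t) gives 0.55(44+t) = t, so 0.45·t = 0.55×44.
t* = 0.55×44/0.45 = 53.78 min.

53.8 min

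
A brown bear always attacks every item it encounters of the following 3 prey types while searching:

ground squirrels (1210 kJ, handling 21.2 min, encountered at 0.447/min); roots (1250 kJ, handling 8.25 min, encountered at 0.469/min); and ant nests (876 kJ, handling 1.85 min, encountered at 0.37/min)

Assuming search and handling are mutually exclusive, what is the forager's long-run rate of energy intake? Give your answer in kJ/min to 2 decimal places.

Energy encountered per unit search time: 0.447×1210 + 0.469×1250 + 0.37×876 = 1451 kJ/min.
Handling time per unit search time: 0.447×21.2 + 0.469×8.25 + 0.37×1.85 = 14.03.
Rate = 1451/(1 + 14.03) = 96.56 kJ/min.

96.56 kJ/min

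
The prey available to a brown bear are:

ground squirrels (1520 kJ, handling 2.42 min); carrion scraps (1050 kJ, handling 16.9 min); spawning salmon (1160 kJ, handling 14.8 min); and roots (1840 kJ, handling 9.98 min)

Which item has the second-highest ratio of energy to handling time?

In descending order of E/h:
ground squirrels: 1520/2.42 = 628 kJ/min
roots: 1840/9.98 = 184 kJ/min
spawning salmon: 1160/14.8 = 78.4 kJ/min
carrion scraps: 1050/16.9 = 62.1 kJ/min

roots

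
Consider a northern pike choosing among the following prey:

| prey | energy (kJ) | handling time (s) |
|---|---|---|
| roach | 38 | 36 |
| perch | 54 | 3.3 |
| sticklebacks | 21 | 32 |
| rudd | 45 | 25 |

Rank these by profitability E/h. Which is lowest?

Profitability E/h (kJ/s): roach = 38/36 = 1.06, perch = 54/3.3 = 16.4, sticklebacks = 21/32 = 0.656, rudd = 45/25 = 1.8.
Ranked: perch > rudd > roach > sticklebacks.

sticklebacks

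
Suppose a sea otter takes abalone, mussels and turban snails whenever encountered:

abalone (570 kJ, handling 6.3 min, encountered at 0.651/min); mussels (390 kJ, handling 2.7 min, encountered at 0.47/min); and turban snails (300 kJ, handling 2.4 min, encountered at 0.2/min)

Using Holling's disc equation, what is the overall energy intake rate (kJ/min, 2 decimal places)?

89.69 kJ/min

Energy encountered per unit search time: 0.651×570 + 0.47×390 + 0.2×300 = 614.4 kJ/min.
Handling time per unit search time: 0.651×6.3 + 0.47×2.7 + 0.2×2.4 = 5.85.
Rate = 614.4/(1 + 5.85) = 89.69 kJ/min.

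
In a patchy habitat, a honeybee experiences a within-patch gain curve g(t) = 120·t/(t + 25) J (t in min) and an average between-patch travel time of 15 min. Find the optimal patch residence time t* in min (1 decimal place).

By the marginal value theorem, leave when the instantaneous gain rate g'(t) equals the habitat-wide average g(t)/(T + t).
g'(t) = 120·25/(t + 25)². Setting 120·25/(t+25)² = 120t/[(t+25)(15+t)] gives 25(15+t) = t(t+25), so t² = 25×15 = 375.
t* = √375 = 19.36 min.

19.4 min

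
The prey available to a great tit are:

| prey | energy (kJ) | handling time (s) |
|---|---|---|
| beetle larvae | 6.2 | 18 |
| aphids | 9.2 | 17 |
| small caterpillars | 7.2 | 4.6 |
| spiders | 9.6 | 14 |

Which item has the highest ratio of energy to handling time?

small caterpillars

Profitability E/h (kJ/s): beetle larvae = 6.2/18 = 0.344, aphids = 9.2/17 = 0.541, small caterpillars = 7.2/4.6 = 1.57, spiders = 9.6/14 = 0.686.
Ranked: small caterpillars > spiders > aphids > beetle larvae.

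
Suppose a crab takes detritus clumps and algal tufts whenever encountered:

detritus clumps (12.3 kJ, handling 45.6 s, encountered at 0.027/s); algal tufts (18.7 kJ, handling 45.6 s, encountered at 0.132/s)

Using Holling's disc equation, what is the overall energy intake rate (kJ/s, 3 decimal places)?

Energy encountered per unit search time: 0.027×12.3 + 0.132×18.7 = 2.8 kJ/s.
Handling time per unit search time: 0.027×45.6 + 0.132×45.6 = 7.25.
Rate = 2.8/(1 + 7.25) = 0.3394 kJ/s.

0.339 kJ/s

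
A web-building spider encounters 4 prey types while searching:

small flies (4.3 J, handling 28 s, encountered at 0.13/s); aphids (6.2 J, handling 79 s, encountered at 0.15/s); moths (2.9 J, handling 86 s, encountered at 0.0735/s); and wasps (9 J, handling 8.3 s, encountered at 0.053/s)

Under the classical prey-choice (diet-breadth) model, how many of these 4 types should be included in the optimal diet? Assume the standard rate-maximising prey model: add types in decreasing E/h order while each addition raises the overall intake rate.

E/h in descending order: wasps 1.08, small flies 0.154, aphids 0.0785, moths 0.0337 J/s. The optimal diet is the largest prefix of this list for which every included type satisfies E_i/h_i > R on the types above it.
Rate on top 1: 0.3313. small flies: 0.154 < 0.3313 → exclude; stop.
Optimal diet: wasps — 1 of 4 types.

1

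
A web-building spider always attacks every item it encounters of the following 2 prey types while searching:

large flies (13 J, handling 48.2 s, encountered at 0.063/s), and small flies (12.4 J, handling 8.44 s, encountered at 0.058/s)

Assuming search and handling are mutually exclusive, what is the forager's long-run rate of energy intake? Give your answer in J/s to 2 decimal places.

0.34 J/s

R = (0.063×13 + 0.058×12.4) / (1 + 0.063×48.2 + 0.058×8.44) = 1.538/4.526 = 0.3398 J/s.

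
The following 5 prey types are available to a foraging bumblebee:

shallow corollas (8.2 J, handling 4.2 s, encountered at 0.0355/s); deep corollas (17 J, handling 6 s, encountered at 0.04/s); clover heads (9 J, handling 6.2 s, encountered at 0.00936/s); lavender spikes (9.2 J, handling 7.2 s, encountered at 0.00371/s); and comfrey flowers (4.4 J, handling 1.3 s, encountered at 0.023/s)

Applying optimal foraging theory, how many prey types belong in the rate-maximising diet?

Rank by E/h (J/s): comfrey flowers 3.38, deep corollas 2.83, shallow corollas 1.95, clover heads 1.45, lavender spikes 1.28. Include each in turn until the next type's E/h falls below the running intake rate.
Rate on top 1: 0.09826. deep corollas: 2.83 > 0.09826 → include.
Rate on top 2: 0.6152. shallow corollas: 1.95 > 0.6152 → include.
Rate on top 3: 0.7557. clover heads: 1.45 > 0.7557 → include.
Rate on top 4: 0.783. lavender spikes: 1.28 > 0.783 → include.
Optimal diet: comfrey flowers, deep corollas, shallow corollas, clover heads, lavender spikes — 5 of 5 types.

5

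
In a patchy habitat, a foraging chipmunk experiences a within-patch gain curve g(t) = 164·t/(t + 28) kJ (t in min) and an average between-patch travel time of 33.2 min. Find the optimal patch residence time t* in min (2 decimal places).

30.49 min

Maximise g(t)/(T+t): set derivative to zero → g'(t)(T+t) = g(t).
g'(t) = 164·28/(t + 28)². Setting 164·28/(t+28)² = 164t/[(t+28)(33.2+t)] gives 28(33.2+t) = t(t+28), so t² = 28×33.2 = 929.6.
t* = √929.6 = 30.49 min.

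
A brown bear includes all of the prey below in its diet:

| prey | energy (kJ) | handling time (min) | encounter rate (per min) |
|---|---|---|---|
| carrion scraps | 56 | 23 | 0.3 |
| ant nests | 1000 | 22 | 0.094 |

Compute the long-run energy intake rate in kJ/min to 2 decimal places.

11.12 kJ/min

Energy encountered per unit search time: 0.3×56 + 0.094×1000 = 110.8 kJ/min.
Handling time per unit search time: 0.3×23 + 0.094×22 = 8.968.
Rate = 110.8/(1 + 8.968) = 11.12 kJ/min.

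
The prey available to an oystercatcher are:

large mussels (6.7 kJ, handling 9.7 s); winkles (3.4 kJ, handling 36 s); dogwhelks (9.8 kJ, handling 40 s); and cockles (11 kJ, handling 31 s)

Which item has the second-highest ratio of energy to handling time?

In descending order of E/h:
large mussels: 6.7/9.7 = 0.691 kJ/s
cockles: 11/31 = 0.355 kJ/s
dogwhelks: 9.8/40 = 0.245 kJ/s
winkles: 3.4/36 = 0.0944 kJ/s

cockles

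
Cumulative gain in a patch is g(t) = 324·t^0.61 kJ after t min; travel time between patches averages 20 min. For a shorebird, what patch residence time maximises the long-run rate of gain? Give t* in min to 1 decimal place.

Maximise g(t)/(T+t): set derivative to zero → g'(t)(T+t) = g(t).
g'(t) = 0.61·324·t^-0.39. Setting 0.61·324·t^-0.39 = 324·t^0.61/(20+t) gives 0.61(20+t) = t, so 0.39·t = 0.61×20.
t* = 0.61×20/0.39 = 31.28 min.

31.3 min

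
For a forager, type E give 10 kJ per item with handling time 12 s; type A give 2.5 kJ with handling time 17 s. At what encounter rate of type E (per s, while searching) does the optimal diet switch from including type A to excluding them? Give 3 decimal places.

The zero-one rule: include type A iff E₂/h₂ > λE₁/(1+λh₁). Equality gives the switch point.
λE₁h₂ = E₂ + λE₂h₁ ⇒ λ = E₂/(E₁h₂ − E₂h₁) = 2.5/(170 − 30) = 0.01786 per s.

0.018 per s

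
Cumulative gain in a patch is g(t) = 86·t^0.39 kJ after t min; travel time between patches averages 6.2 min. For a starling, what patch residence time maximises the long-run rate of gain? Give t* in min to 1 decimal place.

By the marginal value theorem, leave when the instantaneous gain rate g'(t) equals the habitat-wide average g(t)/(T + t).
g'(t) = 0.39·86·t^-0.61. Setting 0.39·86·t^-0.61 = 86·t^0.39/(6.2+t) gives 0.39(6.2+t) = t, so 0.61·t = 0.39×6.2.
t* = 0.39×6.2/0.61 = 3.964 min.

4.0 min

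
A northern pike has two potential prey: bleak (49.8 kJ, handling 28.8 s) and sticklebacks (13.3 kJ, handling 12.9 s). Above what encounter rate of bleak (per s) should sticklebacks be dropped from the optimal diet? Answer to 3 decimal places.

0.051 per s

At the threshold, the rate on bleak alone equals the profitability of sticklebacks: λ·49.8/(1 + λ·28.8) = 13.3/12.9 = 1.031.
Rearranging, λ(49.8 − 1.031×28.8) = 1.031, so λ = 1.031/20.11 = 0.05128 per s.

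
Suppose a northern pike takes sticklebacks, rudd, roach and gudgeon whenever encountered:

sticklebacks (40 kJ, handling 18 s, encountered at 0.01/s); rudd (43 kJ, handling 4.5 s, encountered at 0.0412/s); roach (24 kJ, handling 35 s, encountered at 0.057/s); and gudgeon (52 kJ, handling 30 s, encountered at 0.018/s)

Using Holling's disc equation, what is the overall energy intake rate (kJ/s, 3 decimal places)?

1.147 kJ/s

Energy encountered per unit search time: 0.01×40 + 0.0412×43 + 0.057×24 + 0.018×52 = 4.476 kJ/s.
Handling time per unit search time: 0.01×18 + 0.0412×4.5 + 0.057×35 + 0.018×30 = 2.9.
Rate = 4.476/(1 + 2.9) = 1.147 kJ/s.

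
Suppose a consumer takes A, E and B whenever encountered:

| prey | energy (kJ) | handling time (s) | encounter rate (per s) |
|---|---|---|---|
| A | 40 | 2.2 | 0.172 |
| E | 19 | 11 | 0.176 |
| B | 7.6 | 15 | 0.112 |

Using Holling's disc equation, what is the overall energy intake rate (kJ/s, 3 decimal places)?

R = (0.172×40 + 0.176×19 + 0.112×7.6) / (1 + 0.172×2.2 + 0.176×11 + 0.112×15) = 11.08/4.994 = 2.218 kJ/s.

2.218 kJ/s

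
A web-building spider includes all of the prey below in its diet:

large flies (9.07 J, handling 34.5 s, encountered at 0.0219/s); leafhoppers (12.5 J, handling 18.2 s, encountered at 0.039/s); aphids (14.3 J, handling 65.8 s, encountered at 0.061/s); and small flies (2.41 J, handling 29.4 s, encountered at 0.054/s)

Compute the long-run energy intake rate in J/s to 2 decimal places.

Energy encountered per unit search time: 0.0219×9.07 + 0.039×12.5 + 0.061×14.3 + 0.054×2.41 = 1.689 J/s.
Handling time per unit search time: 0.0219×34.5 + 0.039×18.2 + 0.061×65.8 + 0.054×29.4 = 7.067.
Rate = 1.689/(1 + 7.067) = 0.2093 J/s.

0.21 J/s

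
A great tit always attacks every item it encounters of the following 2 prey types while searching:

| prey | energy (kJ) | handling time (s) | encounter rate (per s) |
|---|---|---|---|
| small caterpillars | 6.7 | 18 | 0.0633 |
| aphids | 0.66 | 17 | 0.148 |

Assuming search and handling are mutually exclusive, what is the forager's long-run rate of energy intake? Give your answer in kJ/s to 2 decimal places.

0.11 kJ/s

R = Σλ_iE_i / (1 + Σλ_ih_i)
Numerator: 0.0633×6.7 + 0.148×0.66 = 0.5218
Denominator: 1 + 0.0633×18 + 0.148×17 = 4.655
R = 0.5218/4.655 = 0.1121 kJ/s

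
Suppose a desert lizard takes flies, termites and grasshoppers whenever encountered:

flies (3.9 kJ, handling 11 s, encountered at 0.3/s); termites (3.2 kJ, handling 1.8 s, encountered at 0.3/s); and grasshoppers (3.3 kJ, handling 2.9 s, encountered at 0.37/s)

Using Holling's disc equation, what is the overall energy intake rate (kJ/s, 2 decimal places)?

0.57 kJ/s

Energy encountered per unit search time: 0.3×3.9 + 0.3×3.2 + 0.37×3.3 = 3.351 kJ/s.
Handling time per unit search time: 0.3×11 + 0.3×1.8 + 0.37×2.9 = 4.913.
Rate = 3.351/(1 + 4.913) = 0.5667 kJ/s.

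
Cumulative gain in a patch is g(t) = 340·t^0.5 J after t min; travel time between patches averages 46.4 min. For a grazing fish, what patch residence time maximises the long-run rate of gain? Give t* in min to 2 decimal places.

Optimal t* satisfies g'(t*) = g(t*)/(T + t*).
g'(t) = 0.5·340·t^-0.5. Setting 0.5·340·t^-0.5 = 340·t^0.5/(46.4+t) gives 0.5(46.4+t) = t, so 0.50·t = 0.5×46.4.
t* = 0.5×46.4/0.50 = 46.4 min.

46.40 min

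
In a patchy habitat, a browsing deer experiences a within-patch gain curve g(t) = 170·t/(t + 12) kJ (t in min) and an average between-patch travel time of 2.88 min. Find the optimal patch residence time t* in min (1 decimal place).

Optimal t* satisfies g'(t*) = g(t*)/(T + t*).
g'(t) = 170·12/(t + 12)². Setting 170·12/(t+12)² = 170t/[(t+12)(2.88+t)] gives 12(2.88+t) = t(t+12), so t² = 12×2.88 = 34.56.
t* = √34.56 = 5.879 min.

5.9 min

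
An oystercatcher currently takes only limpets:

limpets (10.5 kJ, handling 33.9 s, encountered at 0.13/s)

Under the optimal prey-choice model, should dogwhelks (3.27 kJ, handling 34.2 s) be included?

No

On limpets alone, R = ΣλE/(1+Σλh) = 1.365/5.407 = 0.2525 kJ/s.
Profitability of dogwhelks: 3.27/34.2 = 0.09561 kJ/s.
0.09561 < 0.2525, so adding dogwhelks would lower the average — exclude it.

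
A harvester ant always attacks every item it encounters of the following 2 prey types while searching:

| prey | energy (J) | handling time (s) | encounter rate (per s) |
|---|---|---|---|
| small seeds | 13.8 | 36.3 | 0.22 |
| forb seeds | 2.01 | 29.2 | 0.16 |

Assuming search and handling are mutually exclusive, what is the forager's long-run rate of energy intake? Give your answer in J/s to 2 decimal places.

0.25 J/s

R = (0.22×13.8 + 0.16×2.01) / (1 + 0.22×36.3 + 0.16×29.2) = 3.358/13.66 = 0.2458 J/s.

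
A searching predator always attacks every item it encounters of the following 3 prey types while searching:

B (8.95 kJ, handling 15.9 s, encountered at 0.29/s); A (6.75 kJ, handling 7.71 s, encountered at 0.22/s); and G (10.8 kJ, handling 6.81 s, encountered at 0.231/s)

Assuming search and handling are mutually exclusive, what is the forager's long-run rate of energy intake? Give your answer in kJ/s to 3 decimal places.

0.740 kJ/s

R = (0.29×8.95 + 0.22×6.75 + 0.231×10.8) / (1 + 0.29×15.9 + 0.22×7.71 + 0.231×6.81) = 6.575/8.88 = 0.7404 kJ/s.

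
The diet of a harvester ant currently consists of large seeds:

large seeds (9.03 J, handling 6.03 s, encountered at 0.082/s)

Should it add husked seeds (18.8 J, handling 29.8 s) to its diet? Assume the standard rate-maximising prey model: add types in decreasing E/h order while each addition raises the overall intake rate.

Yes

Intake rate on the current diet: R = (0.082×9.03) / (1 + 0.082×6.03) = 0.7405/1.494 = 0.4955 J/s.
Profitability of husked seeds: 18.8/29.8 = 0.6309 J/s.
Since 0.6309 > R, including husked seeds increases the long-run rate.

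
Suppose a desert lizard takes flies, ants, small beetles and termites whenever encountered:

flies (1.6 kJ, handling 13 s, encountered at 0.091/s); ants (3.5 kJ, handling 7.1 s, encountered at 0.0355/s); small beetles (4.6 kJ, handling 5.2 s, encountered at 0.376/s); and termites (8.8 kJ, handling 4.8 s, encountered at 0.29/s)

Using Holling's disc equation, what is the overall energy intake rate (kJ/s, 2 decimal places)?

R = Σλ_iE_i / (1 + Σλ_ih_i)
Numerator: 0.091×1.6 + 0.0355×3.5 + 0.376×4.6 + 0.29×8.8 = 4.551
Denominator: 1 + 0.091×13 + 0.0355×7.1 + 0.376×5.2 + 0.29×4.8 = 5.782
R = 4.551/5.782 = 0.7871 kJ/s

0.79 kJ/s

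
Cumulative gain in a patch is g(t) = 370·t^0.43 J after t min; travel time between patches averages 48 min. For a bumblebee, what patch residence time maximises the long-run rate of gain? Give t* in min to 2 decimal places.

36.21 min

Optimal t* satisfies g'(t*) = g(t*)/(T + t*).
g'(t) = 0.43·370·t^-0.57. Setting 0.43·370·t^-0.57 = 370·t^0.43/(48+t) gives 0.43(48+t) = t, so 0.57·t = 0.43×48.
t* = 0.43×48/0.57 = 36.21 min.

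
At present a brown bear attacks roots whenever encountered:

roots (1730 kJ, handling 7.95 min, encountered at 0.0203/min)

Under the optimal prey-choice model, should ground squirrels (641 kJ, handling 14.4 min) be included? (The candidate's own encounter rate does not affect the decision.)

Yes

Current rate: (0.0203×1730)/(1 + 0.0203×7.95) = 30.24 kJ/min.
ground squirrels: E/h = 641/14.4 = 44.51 kJ/min.
44.51 > 30.24, so adding ground squirrels raises the average — include it.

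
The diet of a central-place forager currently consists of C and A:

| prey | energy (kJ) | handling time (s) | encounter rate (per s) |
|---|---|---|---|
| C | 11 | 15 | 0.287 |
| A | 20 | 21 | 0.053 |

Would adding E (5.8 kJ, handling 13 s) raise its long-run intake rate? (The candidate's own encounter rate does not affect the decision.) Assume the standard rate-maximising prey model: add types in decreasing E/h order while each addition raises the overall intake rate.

No

On C and A alone, R = ΣλE/(1+Σλh) = 4.217/6.418 = 0.6571 kJ/s.
Profitability of E: 5.8/13 = 0.4462 kJ/s.
Since 0.4462 < R, time spent handling E is better spent searching.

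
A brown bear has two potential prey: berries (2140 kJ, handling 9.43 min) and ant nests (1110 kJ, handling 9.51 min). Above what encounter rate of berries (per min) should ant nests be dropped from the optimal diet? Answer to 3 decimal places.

The zero-one rule: include ant nests iff E₂/h₂ > λE₁/(1+λh₁). Equality gives the switch point.
λE₁h₂ = E₂ + λE₂h₁ ⇒ λ = E₂/(E₁h₂ − E₂h₁) = 1110/(2.035e+04 − 1.047e+04) = 0.1123 per min.

0.112 per min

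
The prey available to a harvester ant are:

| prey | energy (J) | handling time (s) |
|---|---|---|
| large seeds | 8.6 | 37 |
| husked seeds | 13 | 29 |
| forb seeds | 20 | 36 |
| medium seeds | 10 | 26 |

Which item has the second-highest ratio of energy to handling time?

Profitability E/h (J/s): large seeds = 8.6/37 = 0.232, husked seeds = 13/29 = 0.448, forb seeds = 20/36 = 0.556, medium seeds = 10/26 = 0.385.
Ranked: forb seeds > husked seeds > medium seeds > large seeds.

husked seeds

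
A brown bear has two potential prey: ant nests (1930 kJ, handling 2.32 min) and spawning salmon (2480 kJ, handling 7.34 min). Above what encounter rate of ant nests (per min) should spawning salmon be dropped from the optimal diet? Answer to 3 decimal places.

0.295 per min

At the threshold, the rate on ant nests alone equals the profitability of spawning salmon: λ·1930/(1 + λ·2.32) = 2480/7.34 = 337.9.
Rearranging, λ(1930 − 337.9×2.32) = 337.9, so λ = 337.9/1146 = 0.2948 per min.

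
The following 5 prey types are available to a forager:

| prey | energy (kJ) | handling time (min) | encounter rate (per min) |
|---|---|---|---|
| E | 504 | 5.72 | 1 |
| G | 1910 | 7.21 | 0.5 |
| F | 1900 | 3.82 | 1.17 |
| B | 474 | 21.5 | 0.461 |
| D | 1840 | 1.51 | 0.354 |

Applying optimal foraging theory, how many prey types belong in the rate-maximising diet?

E/h in descending order: D 1.22e+03, F 497, G 265, E 88.1, B 22 kJ/min. The optimal diet is the largest prefix of this list for which every included type satisfies E_i/h_i > R on the types above it.
Rate on top 1: 424.5. F: 497 > 424.5 → include.
Rate on top 2: 478.7. G: 265 < 478.7 → exclude; stop.
Optimal diet: D, F — 2 of 5 types.

2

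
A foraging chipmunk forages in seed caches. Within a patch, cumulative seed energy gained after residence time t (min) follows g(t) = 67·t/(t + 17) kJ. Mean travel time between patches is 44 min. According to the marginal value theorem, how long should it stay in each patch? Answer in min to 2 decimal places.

27.35 min

Maximise g(t)/(T+t): set derivative to zero → g'(t)(T+t) = g(t).
g'(t) = 67·17/(t + 17)². Setting 67·17/(t+17)² = 67t/[(t+17)(44+t)] gives 17(44+t) = t(t+17), so t² = 17×44 = 748.
t* = √748 = 27.35 min.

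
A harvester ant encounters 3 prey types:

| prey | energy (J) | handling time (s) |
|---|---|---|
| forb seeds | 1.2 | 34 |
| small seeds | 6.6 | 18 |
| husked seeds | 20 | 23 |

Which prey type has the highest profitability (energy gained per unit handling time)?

In descending order of E/h:
husked seeds: 20/23 = 0.87 J/s
small seeds: 6.6/18 = 0.367 J/s
forb seeds: 1.2/34 = 0.0353 J/s

husked seeds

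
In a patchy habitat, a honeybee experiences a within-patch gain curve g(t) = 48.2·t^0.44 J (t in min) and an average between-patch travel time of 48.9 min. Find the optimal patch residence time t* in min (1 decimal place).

38.4 min

Maximise g(t)/(T+t): set derivative to zero → g'(t)(T+t) = g(t).
g'(t) = 0.44·48.2·t^-0.56. Setting 0.44·48.2·t^-0.56 = 48.2·t^0.44/(48.9+t) gives 0.44(48.9+t) = t, so 0.56·t = 0.44×48.9.
t* = 0.44×48.9/0.56 = 38.42 min.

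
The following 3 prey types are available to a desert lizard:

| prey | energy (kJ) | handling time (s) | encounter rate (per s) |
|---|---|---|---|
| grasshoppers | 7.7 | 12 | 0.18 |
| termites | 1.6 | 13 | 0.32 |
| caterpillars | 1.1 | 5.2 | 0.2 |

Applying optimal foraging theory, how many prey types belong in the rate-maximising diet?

E/h in descending order: grasshoppers 0.642, caterpillars 0.212, termites 0.123 kJ/s. The optimal diet is the largest prefix of this list for which every included type satisfies E_i/h_i > R on the types above it.
Rate on top 1: 0.4386. caterpillars: 0.212 < 0.4386 → exclude; stop.
Optimal diet: grasshoppers — 1 of 3 types.

1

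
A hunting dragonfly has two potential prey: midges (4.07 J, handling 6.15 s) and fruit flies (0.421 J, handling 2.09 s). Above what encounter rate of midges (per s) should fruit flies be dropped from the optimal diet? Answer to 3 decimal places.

0.071 per s

Drop fruit flies once their profitability E₂/h₂ falls below the rate achievable on midges alone: E₂/h₂ = λE₁/(1 + λh₁).
Solve for λ: λE₁h₂ = E₂(1 + λh₁) → λ(E₁h₂ − E₂h₁) = E₂ → λ = E₂/(E₁h₂ − E₂h₁).
λ = 0.421/(4.07×2.09 − 0.421×6.15) = 0.421/5.917 = 0.07115 per s.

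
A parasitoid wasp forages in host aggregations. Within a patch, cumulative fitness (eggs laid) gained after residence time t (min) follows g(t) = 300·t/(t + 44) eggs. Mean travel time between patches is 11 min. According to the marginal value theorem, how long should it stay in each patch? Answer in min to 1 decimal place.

Optimal t* satisfies g'(t*) = g(t*)/(T + t*).
g'(t) = 300·44/(t + 44)². Setting 300·44/(t+44)² = 300t/[(t+44)(11+t)] gives 44(11+t) = t(t+44), so t² = 44×11 = 484.
t* = √484 = 22 min.

22.0 min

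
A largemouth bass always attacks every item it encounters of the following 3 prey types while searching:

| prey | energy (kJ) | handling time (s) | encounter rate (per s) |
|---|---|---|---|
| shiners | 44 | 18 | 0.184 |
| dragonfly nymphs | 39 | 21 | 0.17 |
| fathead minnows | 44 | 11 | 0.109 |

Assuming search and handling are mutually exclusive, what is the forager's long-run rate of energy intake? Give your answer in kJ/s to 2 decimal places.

2.15 kJ/s

R = Σλ_iE_i / (1 + Σλ_ih_i)
Numerator: 0.184×44 + 0.17×39 + 0.109×44 = 19.52
Denominator: 1 + 0.184×18 + 0.17×21 + 0.109×11 = 9.081
R = 19.52/9.081 = 2.15 kJ/s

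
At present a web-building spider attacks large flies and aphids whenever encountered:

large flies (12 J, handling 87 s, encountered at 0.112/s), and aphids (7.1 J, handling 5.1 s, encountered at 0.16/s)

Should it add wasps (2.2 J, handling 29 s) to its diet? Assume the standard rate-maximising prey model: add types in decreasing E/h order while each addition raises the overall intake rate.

Current rate: (0.112×12 + 0.16×7.1)/(1 + 0.112×87 + 0.16×5.1) = 0.2145 J/s.
wasps: E/h = 2.2/29 = 0.07586 J/s.
0.07586 < 0.2145, so adding wasps would lower the average — exclude it.

No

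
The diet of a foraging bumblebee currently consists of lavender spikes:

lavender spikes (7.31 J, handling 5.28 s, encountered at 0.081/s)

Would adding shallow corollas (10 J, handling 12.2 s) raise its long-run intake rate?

Intake rate on the current diet: R = (0.081×7.31) / (1 + 0.081×5.28) = 0.5921/1.428 = 0.4147 J/s.
Profitability of shallow corollas: 10/12.2 = 0.8197 J/s.
Since 0.8197 > R, including shallow corollas increases the long-run rate.

Yes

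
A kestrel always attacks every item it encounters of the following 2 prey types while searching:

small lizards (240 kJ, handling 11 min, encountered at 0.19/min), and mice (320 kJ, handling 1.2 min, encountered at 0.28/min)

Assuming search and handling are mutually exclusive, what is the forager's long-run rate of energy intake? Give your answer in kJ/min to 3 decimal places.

39.463 kJ/min

Energy encountered per unit search time: 0.19×240 + 0.28×320 = 135.2 kJ/min.
Handling time per unit search time: 0.19×11 + 0.28×1.2 = 2.426.
Rate = 135.2/(1 + 2.426) = 39.46 kJ/min.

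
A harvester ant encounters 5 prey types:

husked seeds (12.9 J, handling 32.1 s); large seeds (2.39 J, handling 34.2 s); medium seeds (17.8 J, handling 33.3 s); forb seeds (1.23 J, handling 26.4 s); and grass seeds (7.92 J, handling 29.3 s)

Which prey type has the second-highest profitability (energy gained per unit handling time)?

In descending order of E/h:
medium seeds: 17.8/33.3 = 0.535 J/s
husked seeds: 12.9/32.1 = 0.402 J/s
grass seeds: 7.92/29.3 = 0.27 J/s
large seeds: 2.39/34.2 = 0.0699 J/s
forb seeds: 1.23/26.4 = 0.0466 J/s

husked seeds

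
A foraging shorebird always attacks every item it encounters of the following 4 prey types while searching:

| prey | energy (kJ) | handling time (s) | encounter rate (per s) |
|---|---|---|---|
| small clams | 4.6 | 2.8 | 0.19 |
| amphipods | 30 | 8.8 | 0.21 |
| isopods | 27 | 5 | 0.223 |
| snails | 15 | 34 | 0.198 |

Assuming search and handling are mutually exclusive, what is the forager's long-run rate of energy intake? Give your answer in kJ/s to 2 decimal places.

1.44 kJ/s

R = Σλ_iE_i / (1 + Σλ_ih_i)
Numerator: 0.19×4.6 + 0.21×30 + 0.223×27 + 0.198×15 = 16.16
Denominator: 1 + 0.19×2.8 + 0.21×8.8 + 0.223×5 + 0.198×34 = 11.23
R = 16.16/11.23 = 1.44 kJ/s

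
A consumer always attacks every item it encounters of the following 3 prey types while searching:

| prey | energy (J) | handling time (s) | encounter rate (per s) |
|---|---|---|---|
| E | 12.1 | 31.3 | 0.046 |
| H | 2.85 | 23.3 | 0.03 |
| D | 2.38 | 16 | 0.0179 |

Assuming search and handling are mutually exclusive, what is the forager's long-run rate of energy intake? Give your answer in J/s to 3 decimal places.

Energy encountered per unit search time: 0.046×12.1 + 0.03×2.85 + 0.0179×2.38 = 0.6847 J/s.
Handling time per unit search time: 0.046×31.3 + 0.03×23.3 + 0.0179×16 = 2.425.
Rate = 0.6847/(1 + 2.425) = 0.1999 J/s.

0.200 J/s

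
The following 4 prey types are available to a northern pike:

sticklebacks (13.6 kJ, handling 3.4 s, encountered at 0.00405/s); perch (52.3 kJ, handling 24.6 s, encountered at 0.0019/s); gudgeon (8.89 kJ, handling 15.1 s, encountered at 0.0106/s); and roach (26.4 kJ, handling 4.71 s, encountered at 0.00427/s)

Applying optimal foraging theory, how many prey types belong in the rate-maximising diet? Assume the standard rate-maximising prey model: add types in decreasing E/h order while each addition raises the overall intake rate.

4

Profitabilities (E/h, kJ/s): roach 5.61, sticklebacks 4, perch 2.13, gudgeon 0.589. Add prey in this order while the next type's profitability exceeds the intake rate on those already taken.
Rate on top 1: 0.1105. sticklebacks: 4 > 0.1105 → include.
Rate on top 2: 0.1623. perch: 2.13 > 0.1623 → include.
Rate on top 3: 0.2472. gudgeon: 0.589 > 0.2472 → include.
Optimal diet: roach, sticklebacks, perch, gudgeon — 4 of 4 types.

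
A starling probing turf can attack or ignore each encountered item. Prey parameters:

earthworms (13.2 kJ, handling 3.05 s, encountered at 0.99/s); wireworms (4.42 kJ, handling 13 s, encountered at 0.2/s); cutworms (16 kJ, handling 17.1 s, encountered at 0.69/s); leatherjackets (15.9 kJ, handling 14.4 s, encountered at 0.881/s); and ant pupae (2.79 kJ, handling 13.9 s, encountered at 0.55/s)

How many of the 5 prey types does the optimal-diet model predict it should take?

Rank by E/h (kJ/s): earthworms 4.33, leatherjackets 1.1, cutworms 0.936, wireworms 0.34, ant pupae 0.201. Include each in turn until the next type's E/h falls below the running intake rate.
Rate on top 1: 3.251. leatherjackets: 1.1 < 3.251 → exclude; stop.
Optimal diet: earthworms — 1 of 5 types.

1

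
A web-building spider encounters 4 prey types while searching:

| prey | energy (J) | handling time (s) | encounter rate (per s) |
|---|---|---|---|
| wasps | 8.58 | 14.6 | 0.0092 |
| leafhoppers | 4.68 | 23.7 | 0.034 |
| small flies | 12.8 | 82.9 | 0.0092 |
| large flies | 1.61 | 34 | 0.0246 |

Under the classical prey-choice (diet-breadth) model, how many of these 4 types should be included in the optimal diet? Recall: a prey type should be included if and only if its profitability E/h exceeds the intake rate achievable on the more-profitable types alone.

3

E/h in descending order: wasps 0.588, leafhoppers 0.197, small flies 0.154, large flies 0.0474 J/s. The optimal diet is the largest prefix of this list for which every included type satisfies E_i/h_i > R on the types above it.
Rate on top 1: 0.06959. leafhoppers: 0.197 > 0.06959 → include.
Rate on top 2: 0.1227. small flies: 0.154 > 0.1227 → include.
Rate on top 3: 0.1316. large flies: 0.0474 < 0.1316 → exclude; stop.
Optimal diet: wasps, leafhoppers, small flies — 3 of 4 types.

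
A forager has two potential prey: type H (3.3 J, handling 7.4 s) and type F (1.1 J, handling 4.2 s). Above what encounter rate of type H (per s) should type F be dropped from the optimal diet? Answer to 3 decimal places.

0.192 per s

At the threshold, the rate on type H alone equals the profitability of type F: λ·3.3/(1 + λ·7.4) = 1.1/4.2 = 0.2619.
Rearranging, λ(3.3 − 0.2619×7.4) = 0.2619, so λ = 0.2619/1.362 = 0.1923 per s.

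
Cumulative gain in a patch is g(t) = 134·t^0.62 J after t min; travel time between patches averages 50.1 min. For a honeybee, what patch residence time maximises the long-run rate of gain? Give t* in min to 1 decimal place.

81.7 min

Optimal t* satisfies g'(t*) = g(t*)/(T + t*).
g'(t) = 0.62·134·t^-0.38. Setting 0.62·134·t^-0.38 = 134·t^0.62/(50.1+t) gives 0.62(50.1+t) = t, so 0.38·t = 0.62×50.1.
t* = 0.62×50.1/0.38 = 81.74 min.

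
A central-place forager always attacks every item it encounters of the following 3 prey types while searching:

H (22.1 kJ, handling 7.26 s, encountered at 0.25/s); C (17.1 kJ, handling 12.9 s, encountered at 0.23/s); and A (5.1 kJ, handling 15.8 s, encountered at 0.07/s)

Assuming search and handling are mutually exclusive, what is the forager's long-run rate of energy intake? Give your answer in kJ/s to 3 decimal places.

R = Σλ_iE_i / (1 + Σλ_ih_i)
Numerator: 0.25×22.1 + 0.23×17.1 + 0.07×5.1 = 9.815
Denominator: 1 + 0.25×7.26 + 0.23×12.9 + 0.07×15.8 = 6.888
R = 9.815/6.888 = 1.425 kJ/s

1.425 kJ/s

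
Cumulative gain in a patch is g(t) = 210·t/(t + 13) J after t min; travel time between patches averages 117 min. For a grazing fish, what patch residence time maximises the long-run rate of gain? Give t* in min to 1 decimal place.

Maximise g(t)/(T+t): set derivative to zero → g'(t)(T+t) = g(t).
g'(t) = 210·13/(t + 13)². Setting 210·13/(t+13)² = 210t/[(t+13)(117+t)] gives 13(117+t) = t(t+13), so t² = 13×117 = 1521.
t* = √1521 = 39 min.

39.0 min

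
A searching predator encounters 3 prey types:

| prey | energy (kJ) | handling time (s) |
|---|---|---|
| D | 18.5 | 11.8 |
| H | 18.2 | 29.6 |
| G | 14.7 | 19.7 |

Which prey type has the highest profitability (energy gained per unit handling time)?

Profitability E/h (kJ/s): D = 18.5/11.8 = 1.57, H = 18.2/29.6 = 0.615, G = 14.7/19.7 = 0.746.
Ranked: D > G > H.

D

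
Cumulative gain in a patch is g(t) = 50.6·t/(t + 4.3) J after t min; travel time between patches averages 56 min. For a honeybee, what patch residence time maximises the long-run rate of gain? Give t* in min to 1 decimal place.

15.5 min

Maximise g(t)/(T+t): set derivative to zero → g'(t)(T+t) = g(t).
g'(t) = 50.6·4.3/(t + 4.3)². Setting 50.6·4.3/(t+4.3)² = 50.6t/[(t+4.3)(56+t)] gives 4.3(56+t) = t(t+4.3), so t² = 4.3×56 = 240.8.
t* = √240.8 = 15.52 min.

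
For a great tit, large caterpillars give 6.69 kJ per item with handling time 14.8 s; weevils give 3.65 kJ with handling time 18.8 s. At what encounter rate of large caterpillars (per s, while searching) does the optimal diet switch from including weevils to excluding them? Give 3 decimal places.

At the threshold, the rate on large caterpillars alone equals the profitability of weevils: λ·6.69/(1 + λ·14.8) = 3.65/18.8 = 0.1941.
Rearranging, λ(6.69 − 0.1941×14.8) = 0.1941, so λ = 0.1941/3.817 = 0.05087 per s.

0.051 per s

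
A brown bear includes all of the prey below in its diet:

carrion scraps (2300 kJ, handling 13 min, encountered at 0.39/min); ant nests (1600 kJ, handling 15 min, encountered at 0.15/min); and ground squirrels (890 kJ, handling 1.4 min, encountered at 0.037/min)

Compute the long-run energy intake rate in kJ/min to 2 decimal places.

R = Σλ_iE_i / (1 + Σλ_ih_i)
Numerator: 0.39×2300 + 0.15×1600 + 0.037×890 = 1170
Denominator: 1 + 0.39×13 + 0.15×15 + 0.037×1.4 = 8.372
R = 1170/8.372 = 139.7 kJ/min

139.75 kJ/min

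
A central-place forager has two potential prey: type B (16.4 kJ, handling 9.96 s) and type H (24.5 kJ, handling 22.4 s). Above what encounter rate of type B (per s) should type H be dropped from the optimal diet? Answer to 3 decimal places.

At the threshold, the rate on type B alone equals the profitability of type H: λ·16.4/(1 + λ·9.96) = 24.5/22.4 = 1.094.
Rearranging, λ(16.4 − 1.094×9.96) = 1.094, so λ = 1.094/5.506 = 0.1986 per s.

0.199 per s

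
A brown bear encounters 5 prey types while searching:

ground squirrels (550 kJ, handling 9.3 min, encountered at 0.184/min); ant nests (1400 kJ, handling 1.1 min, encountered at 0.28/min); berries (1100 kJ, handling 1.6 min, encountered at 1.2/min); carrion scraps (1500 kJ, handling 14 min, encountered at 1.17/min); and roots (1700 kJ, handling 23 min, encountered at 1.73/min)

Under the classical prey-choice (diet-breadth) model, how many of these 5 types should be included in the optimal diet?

Profitabilities (E/h, kJ/min): ant nests 1.27e+03, berries 688, carrion scraps 107, roots 73.9, ground squirrels 59.1. Add prey in this order while the next type's profitability exceeds the intake rate on those already taken.
Rate on top 1: 299.7. berries: 688 > 299.7 → include.
Rate on top 2: 530.4. carrion scraps: 107 < 530.4 → exclude; stop.
Optimal diet: ant nests, berries — 2 of 5 types.

2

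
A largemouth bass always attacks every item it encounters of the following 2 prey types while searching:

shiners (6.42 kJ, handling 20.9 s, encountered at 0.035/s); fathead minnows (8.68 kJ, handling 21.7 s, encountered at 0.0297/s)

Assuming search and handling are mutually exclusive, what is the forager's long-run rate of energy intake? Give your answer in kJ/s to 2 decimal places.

0.20 kJ/s

R = (0.035×6.42 + 0.0297×8.68) / (1 + 0.035×20.9 + 0.0297×21.7) = 0.4825/2.376 = 0.2031 kJ/s.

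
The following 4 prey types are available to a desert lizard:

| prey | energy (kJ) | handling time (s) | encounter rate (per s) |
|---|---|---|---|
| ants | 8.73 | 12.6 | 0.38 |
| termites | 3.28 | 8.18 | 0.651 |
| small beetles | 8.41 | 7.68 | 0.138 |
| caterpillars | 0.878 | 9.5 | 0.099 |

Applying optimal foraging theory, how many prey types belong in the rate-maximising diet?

E/h in descending order: small beetles 1.1, ants 0.693, termites 0.401, caterpillars 0.0924 kJ/s. The optimal diet is the largest prefix of this list for which every included type satisfies E_i/h_i > R on the types above it.
Rate on top 1: 0.5634. ants: 0.693 > 0.5634 → include.
Rate on top 2: 0.6539. termites: 0.401 < 0.6539 → exclude; stop.
Optimal diet: small beetles, ants — 2 of 4 types.

2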